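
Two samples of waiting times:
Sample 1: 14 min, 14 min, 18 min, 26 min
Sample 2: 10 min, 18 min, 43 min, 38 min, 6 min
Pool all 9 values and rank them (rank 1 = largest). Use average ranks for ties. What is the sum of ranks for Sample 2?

24.5

Sorted (descending): 43, 38, 26, 18, 18, 14, 14, 10, 6
The 2 values of 18 occupy positions 4–5 → average rank (4+5)/2 = 4.5.
The 2 values of 14 occupy positions 6–7 → average rank (6+7)/2 = 6.5.
Sample 2 values → pooled ranks: 10→8, 18→4.5, 43→1, 38→2, 6→9
Rank sum = 8 + 4.5 + 1 + 2 + 9 = 24.5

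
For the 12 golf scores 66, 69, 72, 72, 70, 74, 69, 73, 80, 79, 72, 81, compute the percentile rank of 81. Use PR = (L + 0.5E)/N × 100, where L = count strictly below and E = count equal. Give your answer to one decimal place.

95.8

N = 12.
Strictly below 81: 11. Equal to 81: 1.
PR = (11 + 0.5·1)/12 × 100 = 95.8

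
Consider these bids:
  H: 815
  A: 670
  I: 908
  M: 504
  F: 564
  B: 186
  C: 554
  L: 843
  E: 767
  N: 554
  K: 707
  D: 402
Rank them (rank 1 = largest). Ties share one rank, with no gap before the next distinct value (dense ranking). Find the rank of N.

Sorted (descending): 908, 843, 815, 767, 707, 670, 564, 554, 554, 504, 402, 186
The 2 values of 554 share dense rank 8.
Remaining distinct values take the next consecutive integers.
N has value 554 → rank 8.

8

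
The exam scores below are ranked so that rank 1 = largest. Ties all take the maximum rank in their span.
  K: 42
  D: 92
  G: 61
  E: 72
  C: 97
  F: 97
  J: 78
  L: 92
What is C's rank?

Sorted (descending): 97, 97, 92, 92, 78, 72, 61, 42
The 2 values of 97 occupy positions 1–2 → each gets rank 2.
The 2 values of 92 occupy positions 3–4 → each gets rank 4.
C has value 97 → rank 2.

2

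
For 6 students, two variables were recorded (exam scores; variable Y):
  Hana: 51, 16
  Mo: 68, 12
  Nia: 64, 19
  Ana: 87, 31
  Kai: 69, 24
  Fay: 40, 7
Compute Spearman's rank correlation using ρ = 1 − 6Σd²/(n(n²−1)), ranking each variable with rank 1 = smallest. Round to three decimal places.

0.829

Ranks of variable 1: 2, 4, 3, 6, 5, 1
Ranks of variable 2: 3, 2, 4, 6, 5, 1
d = r₁ − r₂: -1, 2, -1, 0, 0, 0
d²: 1, 4, 1, 0, 0, 0; Σd² = 6
ρ = 1 − 6·6/(6·35) = 1 − 36/210 = 0.829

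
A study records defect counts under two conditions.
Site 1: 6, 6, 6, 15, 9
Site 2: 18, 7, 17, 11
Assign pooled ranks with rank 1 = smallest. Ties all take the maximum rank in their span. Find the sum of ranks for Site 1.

Sorted (ascending): 6, 6, 6, 7, 9, 11, 15, 17, 18
The 3 values of 6 occupy positions 1–3 → each gets rank 3.
Site 1 values → pooled ranks: 6→3, 6→3, 6→3, 15→7, 9→5
Rank sum = 3 + 3 + 3 + 7 + 5 = 21

21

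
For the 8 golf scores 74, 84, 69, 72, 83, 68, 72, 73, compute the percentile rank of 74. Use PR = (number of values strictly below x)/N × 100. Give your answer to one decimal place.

62.5

N = 8.
Strictly below 74: 5. Equal to 74: 1.
PR = 5/8 × 100 = 62.5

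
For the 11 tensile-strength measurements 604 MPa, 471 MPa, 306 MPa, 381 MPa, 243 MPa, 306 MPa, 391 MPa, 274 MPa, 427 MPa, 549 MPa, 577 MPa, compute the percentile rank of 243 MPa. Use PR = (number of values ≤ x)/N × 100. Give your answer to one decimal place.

9.1

N = 11.
Strictly below 243: 0. Equal to 243: 1.
PR = 1/11 × 100 = 9.1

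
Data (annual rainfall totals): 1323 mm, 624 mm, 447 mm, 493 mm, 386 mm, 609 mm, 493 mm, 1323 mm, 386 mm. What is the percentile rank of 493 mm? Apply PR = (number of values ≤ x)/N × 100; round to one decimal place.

N = 9.
Strictly below 493: 3. Equal to 493: 2.
PR = 5/9 × 100 = 55.6

55.6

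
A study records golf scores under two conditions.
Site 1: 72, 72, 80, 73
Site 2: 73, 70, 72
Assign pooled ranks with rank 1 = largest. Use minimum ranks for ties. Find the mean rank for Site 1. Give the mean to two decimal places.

Sorted (descending): 80, 73, 73, 72, 72, 72, 70
The 2 values of 73 occupy positions 2–3 → each gets rank 2.
The 3 values of 72 occupy positions 4–6 → each gets rank 4.
Site 1 values → pooled ranks: 72→4, 72→4, 80→1, 73→2
Mean rank = (4 + 4 + 1 + 2) / 4 = 2.75

2.75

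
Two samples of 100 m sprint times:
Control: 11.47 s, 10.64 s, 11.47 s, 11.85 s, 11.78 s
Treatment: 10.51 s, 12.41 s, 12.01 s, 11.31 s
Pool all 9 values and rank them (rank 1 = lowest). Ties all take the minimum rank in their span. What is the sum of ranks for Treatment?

Sorted (ascending): 10.51, 10.64, 11.31, 11.47, 11.47, 11.78, 11.85, 12.01, 12.41
The 2 values of 11.47 occupy positions 4–5 → each gets rank 4.
Treatment values → pooled ranks: 10.51→1, 12.41→9, 12.01→8, 11.31→3
Rank sum = 1 + 9 + 8 + 3 = 21

21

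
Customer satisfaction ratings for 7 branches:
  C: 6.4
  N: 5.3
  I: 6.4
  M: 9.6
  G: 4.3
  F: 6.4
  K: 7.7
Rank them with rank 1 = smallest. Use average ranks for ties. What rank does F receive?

Sorted (ascending): 4.3, 5.3, 6.4, 6.4, 6.4, 7.7, 9.6
The 3 values of 6.4 occupy positions 3–5 → average rank 4.
F has value 6.4 → rank 4.

4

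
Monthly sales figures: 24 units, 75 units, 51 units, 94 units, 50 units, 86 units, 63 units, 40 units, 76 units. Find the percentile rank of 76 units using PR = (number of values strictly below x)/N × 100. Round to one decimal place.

66.7

N = 9.
Strictly below 76: 6. Equal to 76: 1.
PR = 6/9 × 100 = 66.7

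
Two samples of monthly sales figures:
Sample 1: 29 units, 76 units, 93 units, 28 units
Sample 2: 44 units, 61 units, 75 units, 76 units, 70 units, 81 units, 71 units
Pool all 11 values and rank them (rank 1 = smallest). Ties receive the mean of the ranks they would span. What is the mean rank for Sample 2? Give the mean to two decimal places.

Sorted (ascending): 28, 29, 44, 61, 70, 71, 75, 76, 76, 81, 93
The 2 values of 76 occupy positions 8–9 → average rank (8+9)/2 = 8.5.
Sample 2 values → pooled ranks: 44→3, 61→4, 75→7, 76→8.5, 70→5, 81→10, 71→6
Mean rank = (3 + 4 + 7 + 8.5 + 5 + 10 + 6) / 7 = 6.21

6.21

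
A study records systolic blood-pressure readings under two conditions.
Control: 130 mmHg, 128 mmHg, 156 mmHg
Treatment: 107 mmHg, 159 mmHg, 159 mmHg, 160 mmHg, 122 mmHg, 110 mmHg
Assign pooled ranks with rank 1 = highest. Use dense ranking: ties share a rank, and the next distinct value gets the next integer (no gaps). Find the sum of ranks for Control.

12

Sorted (descending): 160, 159, 159, 156, 130, 128, 122, 110, 107
The 2 values of 159 share dense rank 2.
Remaining distinct values take the next consecutive integers.
Control values → pooled ranks: 130→4, 128→5, 156→3
Rank sum = 4 + 5 + 3 = 12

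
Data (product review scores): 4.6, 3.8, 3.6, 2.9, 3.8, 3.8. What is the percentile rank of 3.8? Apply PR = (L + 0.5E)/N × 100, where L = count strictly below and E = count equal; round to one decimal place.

58.3

N = 6.
Strictly below 3.8: 2. Equal to 3.8: 3.
PR = (2 + 0.5·3)/6 × 100 = 58.3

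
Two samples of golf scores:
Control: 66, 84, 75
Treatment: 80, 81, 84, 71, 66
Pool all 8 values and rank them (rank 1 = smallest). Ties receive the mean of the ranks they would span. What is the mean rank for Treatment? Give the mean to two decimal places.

4.60

Sorted (ascending): 66, 66, 71, 75, 80, 81, 84, 84
The 2 values of 66 occupy positions 1–2 → average rank (1+2)/2 = 1.5.
The 2 values of 84 occupy positions 7–8 → average rank (7+8)/2 = 7.5.
Treatment values → pooled ranks: 80→5, 81→6, 84→7.5, 71→3, 66→1.5
Mean rank = (5 + 6 + 7.5 + 3 + 1.5) / 5 = 4.60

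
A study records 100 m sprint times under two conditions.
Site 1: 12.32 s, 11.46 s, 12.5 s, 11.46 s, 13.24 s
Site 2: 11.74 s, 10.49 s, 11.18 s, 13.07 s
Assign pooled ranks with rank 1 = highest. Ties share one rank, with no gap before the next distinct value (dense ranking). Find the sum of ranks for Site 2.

22

Sorted (descending): 13.24, 13.07, 12.5, 12.32, 11.74, 11.46, 11.46, 11.18, 10.49
The 2 values of 11.46 share dense rank 6.
Remaining distinct values take the next consecutive integers.
Site 2 values → pooled ranks: 11.74→5, 10.49→8, 11.18→7, 13.07→2
Rank sum = 5 + 8 + 7 + 2 = 22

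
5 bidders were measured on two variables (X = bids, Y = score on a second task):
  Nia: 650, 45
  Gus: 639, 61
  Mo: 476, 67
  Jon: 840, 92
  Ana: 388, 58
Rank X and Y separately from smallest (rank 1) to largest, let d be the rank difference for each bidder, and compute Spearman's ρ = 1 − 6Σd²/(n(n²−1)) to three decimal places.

Ranks of variable 1: 4, 3, 2, 5, 1
Ranks of variable 2: 1, 3, 4, 5, 2
d = r₁ − r₂: 3, 0, -2, 0, -1
d²: 9, 0, 4, 0, 1; Σd² = 14
ρ = 1 − 6·14/(5·24) = 1 − 84/120 = 0.300

0.300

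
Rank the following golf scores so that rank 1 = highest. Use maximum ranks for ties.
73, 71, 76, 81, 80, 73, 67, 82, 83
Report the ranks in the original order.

Sorted (descending): 83, 82, 81, 80, 76, 73, 73, 71, 67
The 2 values of 73 occupy positions 6–7 → each gets rank 7.

7, 8, 5, 3, 4, 7, 9, 2, 1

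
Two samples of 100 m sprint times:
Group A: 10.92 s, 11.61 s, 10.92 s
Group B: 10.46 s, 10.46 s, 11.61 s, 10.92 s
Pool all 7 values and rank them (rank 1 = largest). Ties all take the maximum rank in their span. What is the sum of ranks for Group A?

12

Sorted (descending): 11.61, 11.61, 10.92, 10.92, 10.92, 10.46, 10.46
The 2 values of 11.61 occupy positions 1–2 → each gets rank 2.
The 3 values of 10.92 occupy positions 3–5 → each gets rank 5.
The 2 values of 10.46 occupy positions 6–7 → each gets rank 7.
Group A values → pooled ranks: 10.92→5, 11.61→2, 10.92→5
Rank sum = 5 + 2 + 5 = 12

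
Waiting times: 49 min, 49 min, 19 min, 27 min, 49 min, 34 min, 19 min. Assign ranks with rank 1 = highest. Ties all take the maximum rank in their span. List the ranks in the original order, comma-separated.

Sorted (descending): 49, 49, 49, 34, 27, 19, 19
The 3 values of 49 occupy positions 1–3 → each gets rank 3.
The 2 values of 19 occupy positions 6–7 → each gets rank 7.

3, 3, 7, 5, 3, 4, 7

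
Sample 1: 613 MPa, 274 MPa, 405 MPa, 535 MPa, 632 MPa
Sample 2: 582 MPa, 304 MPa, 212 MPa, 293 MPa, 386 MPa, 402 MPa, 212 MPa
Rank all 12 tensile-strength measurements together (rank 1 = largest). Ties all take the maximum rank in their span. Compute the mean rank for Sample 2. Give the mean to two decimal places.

Sorted (descending): 632, 613, 582, 535, 405, 402, 386, 304, 293, 274, 212, 212
The 2 values of 212 occupy positions 11–12 → each gets rank 12.
Sample 2 values → pooled ranks: 582→3, 304→8, 212→12, 293→9, 386→7, 402→6, 212→12
Mean rank = (3 + 8 + 12 + 9 + 7 + 6 + 12) / 7 = 8.14

8.14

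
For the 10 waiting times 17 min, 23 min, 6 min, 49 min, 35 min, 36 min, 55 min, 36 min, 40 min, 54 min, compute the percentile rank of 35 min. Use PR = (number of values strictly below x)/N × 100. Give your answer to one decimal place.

30.0

N = 10.
Strictly below 35: 3. Equal to 35: 1.
PR = 3/10 × 100 = 30.0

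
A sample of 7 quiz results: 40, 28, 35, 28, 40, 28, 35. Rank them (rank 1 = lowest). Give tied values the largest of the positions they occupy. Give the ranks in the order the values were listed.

Sorted (ascending): 28, 28, 28, 35, 35, 40, 40
The 3 values of 28 occupy positions 1–3 → each gets rank 3.
The 2 values of 35 occupy positions 4–5 → each gets rank 5.
The 2 values of 40 occupy positions 6–7 → each gets rank 7.

7, 3, 5, 3, 7, 3, 5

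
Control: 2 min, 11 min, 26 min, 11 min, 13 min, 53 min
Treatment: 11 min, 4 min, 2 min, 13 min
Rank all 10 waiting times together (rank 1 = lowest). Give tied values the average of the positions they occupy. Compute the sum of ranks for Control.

38

Sorted (ascending): 2, 2, 4, 11, 11, 11, 13, 13, 26, 53
The 2 values of 2 occupy positions 1–2 → average rank (1+2)/2 = 1.5.
The 3 values of 11 occupy positions 4–6 → average rank 5.
The 2 values of 13 occupy positions 7–8 → average rank (7+8)/2 = 7.5.
Control values → pooled ranks: 2→1.5, 11→5, 26→9, 11→5, 13→7.5, 53→10
Rank sum = 1.5 + 5 + 9 + 5 + 7.5 + 10 = 38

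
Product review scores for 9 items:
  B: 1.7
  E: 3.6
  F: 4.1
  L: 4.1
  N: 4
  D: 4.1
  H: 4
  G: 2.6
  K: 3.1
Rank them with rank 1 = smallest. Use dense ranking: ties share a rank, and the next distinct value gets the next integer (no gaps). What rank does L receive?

Sorted (ascending): 1.7, 2.6, 3.1, 3.6, 4, 4, 4.1, 4.1, 4.1
The 2 values of 4 share dense rank 5.
The 3 values of 4.1 share dense rank 6.
Remaining distinct values take the next consecutive integers.
L has value 4.1 → rank 6.

6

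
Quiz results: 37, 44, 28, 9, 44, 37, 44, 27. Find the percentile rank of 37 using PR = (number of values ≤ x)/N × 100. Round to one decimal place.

62.5

N = 8.
Strictly below 37: 3. Equal to 37: 2.
PR = 5/8 × 100 = 62.5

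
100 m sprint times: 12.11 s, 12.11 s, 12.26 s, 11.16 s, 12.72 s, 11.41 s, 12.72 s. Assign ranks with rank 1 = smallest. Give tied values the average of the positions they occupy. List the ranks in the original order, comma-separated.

3.5, 3.5, 5, 1, 6.5, 2, 6.5

Sorted (ascending): 11.16, 11.41, 12.11, 12.11, 12.26, 12.72, 12.72
The 2 values of 12.11 occupy positions 3–4 → average rank (3+4)/2 = 3.5.
The 2 values of 12.72 occupy positions 6–7 → average rank (6+7)/2 = 6.5.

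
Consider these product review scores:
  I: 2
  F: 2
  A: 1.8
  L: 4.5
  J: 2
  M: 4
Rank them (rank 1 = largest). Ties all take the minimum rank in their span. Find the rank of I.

3

Sorted (descending): 4.5, 4, 2, 2, 2, 1.8
The 3 values of 2 occupy positions 3–5 → each gets rank 3.
I has value 2 → rank 3.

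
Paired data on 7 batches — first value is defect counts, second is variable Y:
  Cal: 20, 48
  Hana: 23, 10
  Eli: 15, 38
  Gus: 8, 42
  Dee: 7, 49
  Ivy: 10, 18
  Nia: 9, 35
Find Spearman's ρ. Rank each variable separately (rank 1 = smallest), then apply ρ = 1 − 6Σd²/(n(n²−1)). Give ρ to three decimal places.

-0.536

Ranks of variable 1: 6, 7, 5, 2, 1, 4, 3
Ranks of variable 2: 6, 1, 4, 5, 7, 2, 3
d = r₁ − r₂: 0, 6, 1, -3, -6, 2, 0
d²: 0, 36, 1, 9, 36, 4, 0; Σd² = 86
ρ = 1 − 6·86/(7·48) = 1 − 516/336 = -0.536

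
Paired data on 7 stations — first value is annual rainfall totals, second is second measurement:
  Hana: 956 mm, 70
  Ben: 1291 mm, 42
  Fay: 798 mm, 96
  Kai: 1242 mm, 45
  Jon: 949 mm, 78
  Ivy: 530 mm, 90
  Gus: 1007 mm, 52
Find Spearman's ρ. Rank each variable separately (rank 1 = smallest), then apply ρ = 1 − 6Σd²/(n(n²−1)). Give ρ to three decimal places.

Ranks of variable 1: 4, 7, 2, 6, 3, 1, 5
Ranks of variable 2: 4, 1, 7, 2, 5, 6, 3
d = r₁ − r₂: 0, 6, -5, 4, -2, -5, 2
d²: 0, 36, 25, 16, 4, 25, 4; Σd² = 110
ρ = 1 − 6·110/(7·48) = 1 − 660/336 = -0.964

-0.964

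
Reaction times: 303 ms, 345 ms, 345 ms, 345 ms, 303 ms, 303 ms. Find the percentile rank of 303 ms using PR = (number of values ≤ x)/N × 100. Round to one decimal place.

50.0

N = 6.
Strictly below 303: 0. Equal to 303: 3.
PR = 3/6 × 100 = 50.0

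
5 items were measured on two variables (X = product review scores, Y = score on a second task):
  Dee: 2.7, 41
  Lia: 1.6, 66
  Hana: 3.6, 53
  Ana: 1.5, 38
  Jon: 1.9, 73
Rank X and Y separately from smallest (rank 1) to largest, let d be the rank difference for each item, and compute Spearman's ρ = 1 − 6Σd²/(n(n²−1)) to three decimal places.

Ranks of variable 1: 4, 2, 5, 1, 3
Ranks of variable 2: 2, 4, 3, 1, 5
d = r₁ − r₂: 2, -2, 2, 0, -2
d²: 4, 4, 4, 0, 4; Σd² = 16
ρ = 1 − 6·16/(5·24) = 1 − 96/120 = 0.200

0.200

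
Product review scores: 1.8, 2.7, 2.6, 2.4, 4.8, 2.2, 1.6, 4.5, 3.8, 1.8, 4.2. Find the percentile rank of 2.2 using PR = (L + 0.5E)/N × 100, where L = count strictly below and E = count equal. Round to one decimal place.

N = 11.
Strictly below 2.2: 3. Equal to 2.2: 1.
PR = (3 + 0.5·1)/11 × 100 = 31.8

31.8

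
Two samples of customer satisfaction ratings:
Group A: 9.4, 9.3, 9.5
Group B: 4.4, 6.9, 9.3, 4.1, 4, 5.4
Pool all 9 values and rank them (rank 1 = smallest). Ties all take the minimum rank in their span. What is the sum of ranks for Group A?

23

Sorted (ascending): 4, 4.1, 4.4, 5.4, 6.9, 9.3, 9.3, 9.4, 9.5
The 2 values of 9.3 occupy positions 6–7 → each gets rank 6.
Group A values → pooled ranks: 9.4→8, 9.3→6, 9.5→9
Rank sum = 8 + 6 + 9 = 23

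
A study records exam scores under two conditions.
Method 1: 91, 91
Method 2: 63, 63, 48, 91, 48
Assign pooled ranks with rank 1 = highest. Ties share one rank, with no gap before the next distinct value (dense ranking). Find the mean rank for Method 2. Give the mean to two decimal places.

Sorted (descending): 91, 91, 91, 63, 63, 48, 48
The 3 values of 91 share dense rank 1.
The 2 values of 63 share dense rank 2.
The 2 values of 48 share dense rank 3.
Method 2 values → pooled ranks: 63→2, 63→2, 48→3, 91→1, 48→3
Mean rank = (2 + 2 + 3 + 1 + 3) / 5 = 2.20

2.20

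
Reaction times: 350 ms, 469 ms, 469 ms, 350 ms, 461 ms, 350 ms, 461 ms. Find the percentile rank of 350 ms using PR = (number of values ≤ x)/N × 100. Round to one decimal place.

42.9

N = 7.
Strictly below 350: 0. Equal to 350: 3.
PR = 3/7 × 100 = 42.9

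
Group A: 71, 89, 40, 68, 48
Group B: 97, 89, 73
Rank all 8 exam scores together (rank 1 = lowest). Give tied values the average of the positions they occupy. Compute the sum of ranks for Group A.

Sorted (ascending): 40, 48, 68, 71, 73, 89, 89, 97
The 2 values of 89 occupy positions 6–7 → average rank (6+7)/2 = 6.5.
Group A values → pooled ranks: 71→4, 89→6.5, 40→1, 68→3, 48→2
Rank sum = 4 + 6.5 + 1 + 3 + 2 = 16.5

16.5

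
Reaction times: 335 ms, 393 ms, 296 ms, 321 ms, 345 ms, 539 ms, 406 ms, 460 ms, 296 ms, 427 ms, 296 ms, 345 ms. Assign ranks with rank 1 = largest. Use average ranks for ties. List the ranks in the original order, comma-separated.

Sorted (descending): 539, 460, 427, 406, 393, 345, 345, 335, 321, 296, 296, 296
The 2 values of 345 occupy positions 6–7 → average rank (6+7)/2 = 6.5.
The 3 values of 296 occupy positions 10–12 → average rank 11.

8, 5, 11, 9, 6.5, 1, 4, 2, 11, 3, 11, 6.5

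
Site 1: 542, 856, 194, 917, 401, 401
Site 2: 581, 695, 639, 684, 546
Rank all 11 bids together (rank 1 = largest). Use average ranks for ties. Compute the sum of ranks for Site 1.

41

Sorted (descending): 917, 856, 695, 684, 639, 581, 546, 542, 401, 401, 194
The 2 values of 401 occupy positions 9–10 → average rank (9+10)/2 = 9.5.
Site 1 values → pooled ranks: 542→8, 856→2, 194→11, 917→1, 401→9.5, 401→9.5
Rank sum = 8 + 2 + 11 + 1 + 9.5 + 9.5 = 41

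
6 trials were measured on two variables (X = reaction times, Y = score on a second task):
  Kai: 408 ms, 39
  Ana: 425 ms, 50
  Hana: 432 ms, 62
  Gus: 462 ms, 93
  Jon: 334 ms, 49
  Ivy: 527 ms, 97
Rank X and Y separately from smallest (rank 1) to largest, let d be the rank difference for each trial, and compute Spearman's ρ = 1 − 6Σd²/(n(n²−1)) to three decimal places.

0.943

Ranks of variable 1: 2, 3, 4, 5, 1, 6
Ranks of variable 2: 1, 3, 4, 5, 2, 6
d = r₁ − r₂: 1, 0, 0, 0, -1, 0
d²: 1, 0, 0, 0, 1, 0; Σd² = 2
ρ = 1 − 6·2/(6·35) = 1 − 12/210 = 0.943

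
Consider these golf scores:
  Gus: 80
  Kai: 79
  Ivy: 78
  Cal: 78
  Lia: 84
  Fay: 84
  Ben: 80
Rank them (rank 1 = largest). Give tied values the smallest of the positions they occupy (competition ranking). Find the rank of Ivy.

Sorted (descending): 84, 84, 80, 80, 79, 78, 78
The 2 values of 84 occupy positions 1–2 → each gets rank 1.
The 2 values of 80 occupy positions 3–4 → each gets rank 3.
The 2 values of 78 occupy positions 6–7 → each gets rank 6.
Ivy has value 78 → rank 6.

6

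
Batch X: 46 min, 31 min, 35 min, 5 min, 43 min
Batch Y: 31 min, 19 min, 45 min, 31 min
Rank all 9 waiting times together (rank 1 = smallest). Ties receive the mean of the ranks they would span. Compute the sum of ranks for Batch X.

27

Sorted (ascending): 5, 19, 31, 31, 31, 35, 43, 45, 46
The 3 values of 31 occupy positions 3–5 → average rank 4.
Batch X values → pooled ranks: 46→9, 31→4, 35→6, 5→1, 43→7
Rank sum = 9 + 4 + 6 + 1 + 7 = 27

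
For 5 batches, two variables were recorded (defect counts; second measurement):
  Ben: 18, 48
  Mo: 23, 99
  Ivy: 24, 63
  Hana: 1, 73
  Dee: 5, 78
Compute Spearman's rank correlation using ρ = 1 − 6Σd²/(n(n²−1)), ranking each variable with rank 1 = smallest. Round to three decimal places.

-0.100

Ranks of variable 1: 3, 4, 5, 1, 2
Ranks of variable 2: 1, 5, 2, 3, 4
d = r₁ − r₂: 2, -1, 3, -2, -2
d²: 4, 1, 9, 4, 4; Σd² = 22
ρ = 1 − 6·22/(5·24) = 1 − 132/120 = -0.100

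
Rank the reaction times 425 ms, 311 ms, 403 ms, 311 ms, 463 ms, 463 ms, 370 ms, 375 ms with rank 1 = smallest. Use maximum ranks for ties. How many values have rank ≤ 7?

Sorted (ascending): 311, 311, 370, 375, 403, 425, 463, 463
The 2 values of 311 occupy positions 1–2 → each gets rank 2.
The 2 values of 463 occupy positions 7–8 → each gets rank 8.
Ranks ≤ 7: {2, 2, 3, 4, 5, 6} → 6 values.

6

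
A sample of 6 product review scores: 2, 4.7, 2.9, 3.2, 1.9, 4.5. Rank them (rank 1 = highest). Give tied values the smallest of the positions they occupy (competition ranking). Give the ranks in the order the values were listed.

Sorted (descending): 4.7, 4.5, 3.2, 2.9, 2, 1.9
No ties — each value takes its position as its rank.

5, 1, 4, 3, 6, 2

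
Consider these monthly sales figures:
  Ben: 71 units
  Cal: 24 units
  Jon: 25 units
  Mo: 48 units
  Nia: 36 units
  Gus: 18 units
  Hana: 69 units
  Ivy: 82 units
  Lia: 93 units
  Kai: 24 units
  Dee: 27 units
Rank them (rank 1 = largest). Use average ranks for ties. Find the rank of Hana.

4

Sorted (descending): 93, 82, 71, 69, 48, 36, 27, 25, 24, 24, 18
The 2 values of 24 occupy positions 9–10 → average rank (9+10)/2 = 9.5.
Hana has value 69 units → rank 4.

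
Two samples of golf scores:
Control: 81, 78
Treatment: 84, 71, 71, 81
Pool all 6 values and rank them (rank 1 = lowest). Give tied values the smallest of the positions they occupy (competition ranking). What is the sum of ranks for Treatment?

Sorted (ascending): 71, 71, 78, 81, 81, 84
The 2 values of 71 occupy positions 1–2 → each gets rank 1.
The 2 values of 81 occupy positions 4–5 → each gets rank 4.
Treatment values → pooled ranks: 84→6, 71→1, 71→1, 81→4
Rank sum = 6 + 1 + 1 + 4 = 12

12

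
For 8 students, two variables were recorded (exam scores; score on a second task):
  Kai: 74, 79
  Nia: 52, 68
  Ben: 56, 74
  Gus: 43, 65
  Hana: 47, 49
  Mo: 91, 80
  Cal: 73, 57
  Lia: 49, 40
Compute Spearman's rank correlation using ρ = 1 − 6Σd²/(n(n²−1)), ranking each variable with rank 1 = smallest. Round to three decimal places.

Ranks of variable 1: 7, 4, 5, 1, 2, 8, 6, 3
Ranks of variable 2: 7, 5, 6, 4, 2, 8, 3, 1
d = r₁ − r₂: 0, -1, -1, -3, 0, 0, 3, 2
d²: 0, 1, 1, 9, 0, 0, 9, 4; Σd² = 24
ρ = 1 − 6·24/(8·63) = 1 − 144/504 = 0.714

0.714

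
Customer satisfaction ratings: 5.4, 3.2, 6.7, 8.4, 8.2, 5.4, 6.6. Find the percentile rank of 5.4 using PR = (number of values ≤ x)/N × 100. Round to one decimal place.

42.9

N = 7.
Strictly below 5.4: 1. Equal to 5.4: 2.
PR = 3/7 × 100 = 42.9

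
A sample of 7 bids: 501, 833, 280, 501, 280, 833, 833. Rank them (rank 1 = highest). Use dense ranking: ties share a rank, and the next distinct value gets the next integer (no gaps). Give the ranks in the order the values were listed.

Sorted (descending): 833, 833, 833, 501, 501, 280, 280
The 3 values of 833 share dense rank 1.
The 2 values of 501 share dense rank 2.
The 2 values of 280 share dense rank 3.

2, 1, 3, 2, 3, 1, 1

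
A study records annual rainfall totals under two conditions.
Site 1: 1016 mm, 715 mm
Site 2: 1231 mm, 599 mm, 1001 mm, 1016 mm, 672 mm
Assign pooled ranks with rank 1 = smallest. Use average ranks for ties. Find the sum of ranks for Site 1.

Sorted (ascending): 599, 672, 715, 1001, 1016, 1016, 1231
The 2 values of 1016 occupy positions 5–6 → average rank (5+6)/2 = 5.5.
Site 1 values → pooled ranks: 1016→5.5, 715→3
Rank sum = 5.5 + 3 = 8.5

8.5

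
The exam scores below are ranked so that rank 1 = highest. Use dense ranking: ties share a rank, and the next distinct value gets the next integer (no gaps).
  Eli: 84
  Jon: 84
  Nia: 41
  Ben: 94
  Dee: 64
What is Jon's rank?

Sorted (descending): 94, 84, 84, 64, 41
The 2 values of 84 share dense rank 2.
Remaining distinct values take the next consecutive integers.
Jon has value 84 → rank 2.

2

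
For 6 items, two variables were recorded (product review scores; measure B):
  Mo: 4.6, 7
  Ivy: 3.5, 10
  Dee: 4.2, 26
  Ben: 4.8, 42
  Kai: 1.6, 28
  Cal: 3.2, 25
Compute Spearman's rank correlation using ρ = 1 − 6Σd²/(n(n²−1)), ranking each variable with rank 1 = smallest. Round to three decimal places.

0.029

Ranks of variable 1: 5, 3, 4, 6, 1, 2
Ranks of variable 2: 1, 2, 4, 6, 5, 3
d = r₁ − r₂: 4, 1, 0, 0, -4, -1
d²: 16, 1, 0, 0, 16, 1; Σd² = 34
ρ = 1 − 6·34/(6·35) = 1 − 204/210 = 0.029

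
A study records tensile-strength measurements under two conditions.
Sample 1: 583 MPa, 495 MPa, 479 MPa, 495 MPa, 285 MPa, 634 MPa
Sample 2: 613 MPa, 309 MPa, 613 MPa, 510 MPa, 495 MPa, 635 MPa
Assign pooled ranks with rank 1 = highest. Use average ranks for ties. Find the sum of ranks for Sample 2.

Sorted (descending): 635, 634, 613, 613, 583, 510, 495, 495, 495, 479, 309, 285
The 2 values of 613 occupy positions 3–4 → average rank (3+4)/2 = 3.5.
The 3 values of 495 occupy positions 7–9 → average rank 8.
Sample 2 values → pooled ranks: 613→3.5, 309→11, 613→3.5, 510→6, 495→8, 635→1
Rank sum = 3.5 + 11 + 3.5 + 6 + 8 + 1 = 33

33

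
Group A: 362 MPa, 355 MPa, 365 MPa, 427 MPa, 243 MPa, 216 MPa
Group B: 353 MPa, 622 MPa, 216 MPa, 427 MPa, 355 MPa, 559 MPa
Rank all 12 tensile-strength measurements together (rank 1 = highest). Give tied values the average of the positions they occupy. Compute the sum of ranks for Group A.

Sorted (descending): 622, 559, 427, 427, 365, 362, 355, 355, 353, 243, 216, 216
The 2 values of 427 occupy positions 3–4 → average rank (3+4)/2 = 3.5.
The 2 values of 355 occupy positions 7–8 → average rank (7+8)/2 = 7.5.
The 2 values of 216 occupy positions 11–12 → average rank (11+12)/2 = 11.5.
Group A values → pooled ranks: 362→6, 355→7.5, 365→5, 427→3.5, 243→10, 216→11.5
Rank sum = 6 + 7.5 + 5 + 3.5 + 10 + 11.5 = 43.5

43.5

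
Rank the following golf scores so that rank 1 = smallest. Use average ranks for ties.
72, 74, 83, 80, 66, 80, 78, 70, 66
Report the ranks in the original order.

Sorted (ascending): 66, 66, 70, 72, 74, 78, 80, 80, 83
The 2 values of 66 occupy positions 1–2 → average rank (1+2)/2 = 1.5.
The 2 values of 80 occupy positions 7–8 → average rank (7+8)/2 = 7.5.

4, 5, 9, 7.5, 1.5, 7.5, 6, 3, 1.5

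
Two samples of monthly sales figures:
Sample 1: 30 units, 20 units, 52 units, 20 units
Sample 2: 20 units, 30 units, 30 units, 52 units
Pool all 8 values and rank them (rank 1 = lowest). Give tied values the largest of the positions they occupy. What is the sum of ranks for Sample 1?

Sorted (ascending): 20, 20, 20, 30, 30, 30, 52, 52
The 3 values of 20 occupy positions 1–3 → each gets rank 3.
The 3 values of 30 occupy positions 4–6 → each gets rank 6.
The 2 values of 52 occupy positions 7–8 → each gets rank 8.
Sample 1 values → pooled ranks: 30→6, 20→3, 52→8, 20→3
Rank sum = 6 + 3 + 8 + 3 = 20

20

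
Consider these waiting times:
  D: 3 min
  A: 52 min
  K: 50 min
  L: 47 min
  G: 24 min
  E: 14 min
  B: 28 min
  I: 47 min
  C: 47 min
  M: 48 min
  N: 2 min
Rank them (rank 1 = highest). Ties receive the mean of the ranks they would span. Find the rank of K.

Sorted (descending): 52, 50, 48, 47, 47, 47, 28, 24, 14, 3, 2
The 3 values of 47 occupy positions 4–6 → average rank 5.
K has value 50 min → rank 2.

2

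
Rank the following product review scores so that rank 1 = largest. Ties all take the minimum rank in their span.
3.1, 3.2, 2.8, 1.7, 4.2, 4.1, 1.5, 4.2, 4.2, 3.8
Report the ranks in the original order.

Sorted (descending): 4.2, 4.2, 4.2, 4.1, 3.8, 3.2, 3.1, 2.8, 1.7, 1.5
The 3 values of 4.2 occupy positions 1–3 → each gets rank 1.

7, 6, 8, 9, 1, 4, 10, 1, 1, 5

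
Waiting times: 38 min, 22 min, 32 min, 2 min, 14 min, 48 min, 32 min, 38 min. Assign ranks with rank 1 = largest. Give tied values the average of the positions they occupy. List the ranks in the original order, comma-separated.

2.5, 6, 4.5, 8, 7, 1, 4.5, 2.5

Sorted (descending): 48, 38, 38, 32, 32, 22, 14, 2
The 2 values of 38 occupy positions 2–3 → average rank (2+3)/2 = 2.5.
The 2 values of 32 occupy positions 4–5 → average rank (4+5)/2 = 4.5.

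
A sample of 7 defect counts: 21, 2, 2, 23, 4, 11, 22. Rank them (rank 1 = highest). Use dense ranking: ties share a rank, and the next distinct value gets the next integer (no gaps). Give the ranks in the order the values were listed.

3, 6, 6, 1, 5, 4, 2

Sorted (descending): 23, 22, 21, 11, 4, 2, 2
The 2 values of 2 share dense rank 6.
Remaining distinct values take the next consecutive integers.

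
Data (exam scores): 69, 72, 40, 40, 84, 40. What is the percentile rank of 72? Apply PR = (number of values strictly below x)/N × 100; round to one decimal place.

66.7

N = 6.
Strictly below 72: 4. Equal to 72: 1.
PR = 4/6 × 100 = 66.7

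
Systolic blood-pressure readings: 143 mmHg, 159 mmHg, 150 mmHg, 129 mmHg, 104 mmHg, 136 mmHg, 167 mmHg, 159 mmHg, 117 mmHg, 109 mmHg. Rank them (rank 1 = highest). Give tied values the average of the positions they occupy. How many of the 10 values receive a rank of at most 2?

Sorted (descending): 167, 159, 159, 150, 143, 136, 129, 117, 109, 104
The 2 values of 159 occupy positions 2–3 → average rank (2+3)/2 = 2.5.
Ranks ≤ 2: {1} → 1 value.

1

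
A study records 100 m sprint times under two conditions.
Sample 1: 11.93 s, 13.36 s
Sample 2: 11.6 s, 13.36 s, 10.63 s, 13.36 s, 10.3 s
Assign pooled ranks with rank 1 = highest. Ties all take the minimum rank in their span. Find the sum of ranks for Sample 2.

20

Sorted (descending): 13.36, 13.36, 13.36, 11.93, 11.6, 10.63, 10.3
The 3 values of 13.36 occupy positions 1–3 → each gets rank 1.
Sample 2 values → pooled ranks: 11.6→5, 13.36→1, 10.63→6, 13.36→1, 10.3→7
Rank sum = 5 + 1 + 6 + 1 + 7 = 20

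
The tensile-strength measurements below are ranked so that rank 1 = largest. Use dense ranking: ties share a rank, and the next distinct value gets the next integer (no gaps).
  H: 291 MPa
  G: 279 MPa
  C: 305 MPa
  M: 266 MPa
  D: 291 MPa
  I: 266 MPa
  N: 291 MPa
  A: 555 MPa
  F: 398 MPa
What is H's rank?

4

Sorted (descending): 555, 398, 305, 291, 291, 291, 279, 266, 266
The 3 values of 291 share dense rank 4.
The 2 values of 266 share dense rank 6.
Remaining distinct values take the next consecutive integers.
H has value 291 MPa → rank 4.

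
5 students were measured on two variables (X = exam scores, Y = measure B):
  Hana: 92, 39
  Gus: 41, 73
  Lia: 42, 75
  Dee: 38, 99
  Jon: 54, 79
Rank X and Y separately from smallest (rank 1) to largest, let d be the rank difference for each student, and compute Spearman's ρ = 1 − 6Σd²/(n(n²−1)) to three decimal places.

Ranks of variable 1: 5, 2, 3, 1, 4
Ranks of variable 2: 1, 2, 3, 5, 4
d = r₁ − r₂: 4, 0, 0, -4, 0
d²: 16, 0, 0, 16, 0; Σd² = 32
ρ = 1 − 6·32/(5·24) = 1 − 192/120 = -0.600

-0.600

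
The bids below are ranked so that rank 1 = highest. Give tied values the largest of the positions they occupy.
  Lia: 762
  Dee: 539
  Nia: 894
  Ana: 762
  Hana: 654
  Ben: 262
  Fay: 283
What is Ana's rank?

Sorted (descending): 894, 762, 762, 654, 539, 283, 262
The 2 values of 762 occupy positions 2–3 → each gets rank 3.
Ana has value 762 → rank 3.

3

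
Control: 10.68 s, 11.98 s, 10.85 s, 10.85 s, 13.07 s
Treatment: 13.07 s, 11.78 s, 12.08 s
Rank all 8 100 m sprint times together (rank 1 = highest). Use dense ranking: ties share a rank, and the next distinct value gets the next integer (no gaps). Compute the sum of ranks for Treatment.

Sorted (descending): 13.07, 13.07, 12.08, 11.98, 11.78, 10.85, 10.85, 10.68
The 2 values of 13.07 share dense rank 1.
The 2 values of 10.85 share dense rank 5.
Remaining distinct values take the next consecutive integers.
Treatment values → pooled ranks: 13.07→1, 11.78→4, 12.08→2
Rank sum = 1 + 4 + 2 = 7

7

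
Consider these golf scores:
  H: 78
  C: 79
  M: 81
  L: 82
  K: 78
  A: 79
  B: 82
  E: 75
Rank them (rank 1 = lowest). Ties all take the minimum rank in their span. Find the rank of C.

Sorted (ascending): 75, 78, 78, 79, 79, 81, 82, 82
The 2 values of 78 occupy positions 2–3 → each gets rank 2.
The 2 values of 79 occupy positions 4–5 → each gets rank 4.
The 2 values of 82 occupy positions 7–8 → each gets rank 7.
C has value 79 → rank 4.

4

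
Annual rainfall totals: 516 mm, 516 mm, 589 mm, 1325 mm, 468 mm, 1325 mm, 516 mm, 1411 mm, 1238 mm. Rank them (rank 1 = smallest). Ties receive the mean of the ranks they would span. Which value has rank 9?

1411

Sorted (ascending): 468, 516, 516, 516, 589, 1238, 1325, 1325, 1411
The 3 values of 516 occupy positions 2–4 → average rank 3.
The 2 values of 1325 occupy positions 7–8 → average rank (7+8)/2 = 7.5.
Rank 9 → value 1411.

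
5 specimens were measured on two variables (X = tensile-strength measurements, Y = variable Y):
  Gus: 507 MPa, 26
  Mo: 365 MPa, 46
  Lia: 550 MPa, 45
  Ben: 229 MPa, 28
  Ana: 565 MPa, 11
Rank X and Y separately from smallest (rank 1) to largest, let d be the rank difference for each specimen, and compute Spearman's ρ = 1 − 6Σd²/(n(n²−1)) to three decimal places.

Ranks of variable 1: 3, 2, 4, 1, 5
Ranks of variable 2: 2, 5, 4, 3, 1
d = r₁ − r₂: 1, -3, 0, -2, 4
d²: 1, 9, 0, 4, 16; Σd² = 30
ρ = 1 − 6·30/(5·24) = 1 − 180/120 = -0.500

-0.500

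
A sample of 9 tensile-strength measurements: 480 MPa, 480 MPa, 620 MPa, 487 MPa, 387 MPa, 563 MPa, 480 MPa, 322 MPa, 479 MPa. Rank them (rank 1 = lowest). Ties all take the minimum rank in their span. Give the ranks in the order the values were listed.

4, 4, 9, 7, 2, 8, 4, 1, 3

Sorted (ascending): 322, 387, 479, 480, 480, 480, 487, 563, 620
The 3 values of 480 occupy positions 4–6 → each gets rank 4.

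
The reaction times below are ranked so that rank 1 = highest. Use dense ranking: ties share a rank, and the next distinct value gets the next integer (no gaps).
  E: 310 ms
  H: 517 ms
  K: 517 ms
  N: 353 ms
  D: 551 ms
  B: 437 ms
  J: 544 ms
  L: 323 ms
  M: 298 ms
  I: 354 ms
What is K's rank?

3

Sorted (descending): 551, 544, 517, 517, 437, 354, 353, 323, 310, 298
The 2 values of 517 share dense rank 3.
Remaining distinct values take the next consecutive integers.
K has value 517 ms → rank 3.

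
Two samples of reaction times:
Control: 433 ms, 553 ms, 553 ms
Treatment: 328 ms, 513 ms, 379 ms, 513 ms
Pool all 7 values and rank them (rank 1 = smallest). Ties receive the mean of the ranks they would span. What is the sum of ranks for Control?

Sorted (ascending): 328, 379, 433, 513, 513, 553, 553
The 2 values of 513 occupy positions 4–5 → average rank (4+5)/2 = 4.5.
The 2 values of 553 occupy positions 6–7 → average rank (6+7)/2 = 6.5.
Control values → pooled ranks: 433→3, 553→6.5, 553→6.5
Rank sum = 3 + 6.5 + 6.5 = 16

16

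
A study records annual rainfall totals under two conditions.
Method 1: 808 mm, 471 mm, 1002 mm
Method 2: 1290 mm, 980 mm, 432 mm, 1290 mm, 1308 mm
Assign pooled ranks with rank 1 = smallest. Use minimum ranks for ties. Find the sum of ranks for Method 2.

25

Sorted (ascending): 432, 471, 808, 980, 1002, 1290, 1290, 1308
The 2 values of 1290 occupy positions 6–7 → each gets rank 6.
Method 2 values → pooled ranks: 1290→6, 980→4, 432→1, 1290→6, 1308→8
Rank sum = 6 + 4 + 1 + 6 + 8 = 25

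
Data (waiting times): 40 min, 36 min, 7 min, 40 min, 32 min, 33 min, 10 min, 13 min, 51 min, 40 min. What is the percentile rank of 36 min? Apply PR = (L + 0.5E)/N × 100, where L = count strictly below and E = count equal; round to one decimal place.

55.0

N = 10.
Strictly below 36: 5. Equal to 36: 1.
PR = (5 + 0.5·1)/10 × 100 = 55.0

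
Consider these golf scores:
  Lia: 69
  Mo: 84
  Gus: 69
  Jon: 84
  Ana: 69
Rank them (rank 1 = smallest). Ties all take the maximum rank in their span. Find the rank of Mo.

5

Sorted (ascending): 69, 69, 69, 84, 84
The 3 values of 69 occupy positions 1–3 → each gets rank 3.
The 2 values of 84 occupy positions 4–5 → each gets rank 5.
Mo has value 84 → rank 5.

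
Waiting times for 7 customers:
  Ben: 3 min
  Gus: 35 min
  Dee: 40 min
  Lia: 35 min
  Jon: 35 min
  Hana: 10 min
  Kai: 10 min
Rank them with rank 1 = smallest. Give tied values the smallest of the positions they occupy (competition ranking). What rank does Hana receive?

2

Sorted (ascending): 3, 10, 10, 35, 35, 35, 40
The 2 values of 10 occupy positions 2–3 → each gets rank 2.
The 3 values of 35 occupy positions 4–6 → each gets rank 4.
Hana has value 10 min → rank 2.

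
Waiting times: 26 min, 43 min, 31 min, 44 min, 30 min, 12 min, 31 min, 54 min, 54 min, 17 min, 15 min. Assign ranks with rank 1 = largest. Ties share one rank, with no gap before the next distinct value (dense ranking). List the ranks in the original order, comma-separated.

Sorted (descending): 54, 54, 44, 43, 31, 31, 30, 26, 17, 15, 12
The 2 values of 54 share dense rank 1.
The 2 values of 31 share dense rank 4.
Remaining distinct values take the next consecutive integers.

6, 3, 4, 2, 5, 9, 4, 1, 1, 7, 8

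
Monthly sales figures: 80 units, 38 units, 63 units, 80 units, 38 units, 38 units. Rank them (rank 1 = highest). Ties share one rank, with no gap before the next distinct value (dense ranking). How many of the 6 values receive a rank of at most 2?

Sorted (descending): 80, 80, 63, 38, 38, 38
The 2 values of 80 share dense rank 1.
The 3 values of 38 share dense rank 3.
Remaining distinct values take the next consecutive integers.
Ranks ≤ 2: {1, 1, 2} → 3 values.

3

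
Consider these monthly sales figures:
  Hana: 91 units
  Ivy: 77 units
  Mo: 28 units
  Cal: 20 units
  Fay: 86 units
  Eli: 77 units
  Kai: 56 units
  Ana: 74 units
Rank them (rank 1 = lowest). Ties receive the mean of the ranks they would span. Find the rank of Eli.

Sorted (ascending): 20, 28, 56, 74, 77, 77, 86, 91
The 2 values of 77 occupy positions 5–6 → average rank (5+6)/2 = 5.5.
Eli has value 77 units → rank 5.5.

5.5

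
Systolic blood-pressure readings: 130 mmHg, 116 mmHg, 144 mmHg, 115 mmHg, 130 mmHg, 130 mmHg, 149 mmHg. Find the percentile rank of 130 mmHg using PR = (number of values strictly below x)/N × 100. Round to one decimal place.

N = 7.
Strictly below 130: 2. Equal to 130: 3.
PR = 2/7 × 100 = 28.6

28.6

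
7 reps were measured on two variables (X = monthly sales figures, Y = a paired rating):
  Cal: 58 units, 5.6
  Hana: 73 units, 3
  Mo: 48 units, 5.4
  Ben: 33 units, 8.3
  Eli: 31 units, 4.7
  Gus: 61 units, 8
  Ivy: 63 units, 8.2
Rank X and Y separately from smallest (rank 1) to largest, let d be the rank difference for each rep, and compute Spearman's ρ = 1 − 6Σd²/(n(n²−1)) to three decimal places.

-0.107

Ranks of variable 1: 4, 7, 3, 2, 1, 5, 6
Ranks of variable 2: 4, 1, 3, 7, 2, 5, 6
d = r₁ − r₂: 0, 6, 0, -5, -1, 0, 0
d²: 0, 36, 0, 25, 1, 0, 0; Σd² = 62
ρ = 1 − 6·62/(7·48) = 1 − 372/336 = -0.107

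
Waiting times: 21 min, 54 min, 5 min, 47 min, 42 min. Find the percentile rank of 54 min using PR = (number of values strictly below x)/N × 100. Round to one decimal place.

N = 5.
Strictly below 54: 4. Equal to 54: 1.
PR = 4/5 × 100 = 80.0

80.0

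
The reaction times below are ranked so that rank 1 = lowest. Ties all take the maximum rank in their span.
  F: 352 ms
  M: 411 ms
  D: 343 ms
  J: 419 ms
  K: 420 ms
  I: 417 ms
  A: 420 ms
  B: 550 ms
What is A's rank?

7

Sorted (ascending): 343, 352, 411, 417, 419, 420, 420, 550
The 2 values of 420 occupy positions 6–7 → each gets rank 7.
A has value 420 ms → rank 7.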